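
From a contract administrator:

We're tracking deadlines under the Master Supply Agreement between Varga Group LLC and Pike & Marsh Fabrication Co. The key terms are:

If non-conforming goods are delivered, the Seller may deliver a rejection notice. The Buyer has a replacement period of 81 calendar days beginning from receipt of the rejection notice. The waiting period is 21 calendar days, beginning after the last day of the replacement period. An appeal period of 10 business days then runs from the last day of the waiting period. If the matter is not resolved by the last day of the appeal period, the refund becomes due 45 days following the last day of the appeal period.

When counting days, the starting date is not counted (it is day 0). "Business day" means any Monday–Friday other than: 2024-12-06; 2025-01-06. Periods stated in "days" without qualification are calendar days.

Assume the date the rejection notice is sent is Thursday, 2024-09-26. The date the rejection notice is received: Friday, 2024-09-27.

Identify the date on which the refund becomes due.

Adding 81 calendar days to 2024-09-27 gives 2024-12-17, which is the last day of the replacement period.
The last day of the waiting period: 2024-12-17 + 21 days = 2025-01-07.
The last day of the appeal period: counting 10 business days from Tuesday, 2025-01-07 (Jan 8, Jan 9, Jan 10, Jan 13, Jan 14, Jan 15, Jan 16, Jan 17, Jan 20, Jan 21, skipping weekends) reaches Tuesday, 2025-01-21.
Adding 45 calendar days to 2025-01-21 gives 2025-03-07, which is the date on which the refund becomes due.

2025-03-07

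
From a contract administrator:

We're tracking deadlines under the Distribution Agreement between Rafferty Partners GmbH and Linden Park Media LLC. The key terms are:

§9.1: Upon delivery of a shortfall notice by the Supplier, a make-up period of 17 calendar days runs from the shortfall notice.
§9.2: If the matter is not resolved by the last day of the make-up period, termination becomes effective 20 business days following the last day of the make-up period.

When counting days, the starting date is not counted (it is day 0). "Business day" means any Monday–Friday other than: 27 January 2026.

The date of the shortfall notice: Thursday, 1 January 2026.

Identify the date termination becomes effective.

The last day of the make-up period: 1 January 2026 + 17 days = 18 January 2026.
The date termination becomes effective: counting 20 business days from Sunday, 18 January 2026 (Jan 19, Jan 20, Jan 21, Jan 22, …, Feb 12, Feb 13, Feb 16, skipping weekends and the listed holiday on Jan 27) reaches Monday, 16 February 2026.

16 February 2026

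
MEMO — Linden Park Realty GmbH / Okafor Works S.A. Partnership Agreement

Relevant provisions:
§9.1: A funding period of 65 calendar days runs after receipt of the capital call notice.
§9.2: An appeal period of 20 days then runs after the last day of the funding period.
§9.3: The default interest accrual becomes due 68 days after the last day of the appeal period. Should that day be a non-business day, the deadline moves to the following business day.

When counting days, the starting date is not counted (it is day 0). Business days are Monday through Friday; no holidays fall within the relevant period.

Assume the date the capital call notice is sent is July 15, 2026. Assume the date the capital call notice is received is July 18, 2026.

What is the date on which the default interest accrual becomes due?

The last day of the funding period: 65 calendar days after July 18, 2026 is September 21, 2026.
The last day of the appeal period: September 21, 2026 + 20 days = October 11, 2026.
The date on which the default interest accrual becomes due: October 11, 2026 + 68 days = December 18, 2026. December 18, 2026 is a Friday, so no roll-forward applies.

December 18, 2026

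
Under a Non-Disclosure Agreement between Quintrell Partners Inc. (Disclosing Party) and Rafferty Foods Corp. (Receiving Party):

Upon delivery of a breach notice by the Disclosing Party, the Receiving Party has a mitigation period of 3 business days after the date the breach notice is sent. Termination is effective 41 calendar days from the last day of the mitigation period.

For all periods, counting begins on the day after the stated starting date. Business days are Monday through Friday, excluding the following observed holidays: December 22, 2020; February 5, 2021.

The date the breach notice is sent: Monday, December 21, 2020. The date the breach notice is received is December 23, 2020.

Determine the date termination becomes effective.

The last day of the mitigation period: 3 business days after Monday, December 21, 2020, skipping weekends and the listed holiday on Dec 22 — Dec 23, Dec 24, Dec 25 — lands on Friday, December 25, 2020.
The date termination becomes effective: 41 calendar days after December 25, 2020 is February 4, 2021.

February 4, 2021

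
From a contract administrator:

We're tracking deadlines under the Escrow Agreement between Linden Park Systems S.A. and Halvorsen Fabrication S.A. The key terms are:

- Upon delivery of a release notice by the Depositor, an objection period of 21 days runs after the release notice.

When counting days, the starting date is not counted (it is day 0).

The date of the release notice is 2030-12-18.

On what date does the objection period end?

Adding 21 calendar days to 2030-12-18 gives 2031-01-08, which is the last day of the objection period.

2031-01-08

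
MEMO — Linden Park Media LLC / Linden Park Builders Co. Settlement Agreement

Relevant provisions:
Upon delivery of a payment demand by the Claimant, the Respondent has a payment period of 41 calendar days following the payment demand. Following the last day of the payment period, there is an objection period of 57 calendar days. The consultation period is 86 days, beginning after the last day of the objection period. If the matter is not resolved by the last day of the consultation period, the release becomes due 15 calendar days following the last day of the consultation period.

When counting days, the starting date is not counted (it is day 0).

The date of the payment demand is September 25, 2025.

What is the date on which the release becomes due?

April 12, 2026

The last day of the payment period: September 25, 2025 + 41 days = November 5, 2025.
Adding 57 calendar days to November 5, 2025 gives January 1, 2026, which is the last day of the objection period.
The last day of the consultation period: 86 calendar days after January 1, 2026 is March 28, 2026.
The date on which the release becomes due: March 28, 2026 + 15 days = April 12, 2026.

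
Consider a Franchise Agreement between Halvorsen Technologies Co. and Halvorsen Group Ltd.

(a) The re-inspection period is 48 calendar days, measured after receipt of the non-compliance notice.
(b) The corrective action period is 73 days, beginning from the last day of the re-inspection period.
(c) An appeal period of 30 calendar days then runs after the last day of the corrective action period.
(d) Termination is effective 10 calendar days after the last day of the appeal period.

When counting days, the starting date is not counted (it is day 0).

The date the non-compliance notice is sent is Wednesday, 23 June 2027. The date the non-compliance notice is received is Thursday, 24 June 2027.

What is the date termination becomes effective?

2 December 2027

The last day of the re-inspection period: 24 June 2027 + 48 days = 11 August 2027.
Adding 73 calendar days to 11 August 2027 gives 23 October 2027, which is the last day of the corrective action period.
The last day of the appeal period: 23 October 2027 + 30 days = 22 November 2027.
The date termination becomes effective: 22 November 2027 + 10 days = 2 December 2027.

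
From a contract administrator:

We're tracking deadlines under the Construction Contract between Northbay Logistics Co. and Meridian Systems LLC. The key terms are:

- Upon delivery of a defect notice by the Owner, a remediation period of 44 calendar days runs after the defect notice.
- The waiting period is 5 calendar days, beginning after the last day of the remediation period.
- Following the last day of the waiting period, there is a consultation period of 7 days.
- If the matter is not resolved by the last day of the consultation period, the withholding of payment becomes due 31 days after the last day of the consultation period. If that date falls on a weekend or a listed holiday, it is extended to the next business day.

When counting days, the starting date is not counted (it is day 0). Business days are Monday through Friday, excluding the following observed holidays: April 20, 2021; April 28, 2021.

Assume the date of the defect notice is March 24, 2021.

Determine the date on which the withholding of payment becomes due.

June 21, 2021

The last day of the remediation period: March 24, 2021 + 44 days = May 7, 2021.
The last day of the waiting period: 5 calendar days after May 7, 2021 is May 12, 2021.
The last day of the consultation period: 7 calendar days after May 12, 2021 is May 19, 2021.
The date on which the withholding of payment becomes due: May 19, 2021 + 31 days = June 19, 2021. That falls on a Saturday, so it rolls to the next business day, Monday, June 21, 2021.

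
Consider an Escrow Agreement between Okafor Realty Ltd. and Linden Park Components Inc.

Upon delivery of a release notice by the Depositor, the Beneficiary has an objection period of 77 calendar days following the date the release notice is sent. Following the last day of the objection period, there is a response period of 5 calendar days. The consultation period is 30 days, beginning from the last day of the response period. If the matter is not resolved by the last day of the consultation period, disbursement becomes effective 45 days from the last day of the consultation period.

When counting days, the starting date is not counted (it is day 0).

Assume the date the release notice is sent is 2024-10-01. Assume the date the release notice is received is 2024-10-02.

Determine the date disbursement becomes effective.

Adding 77 calendar days to 2024-10-01 gives 2024-12-17, which is the last day of the objection period.
The last day of the response period: 2024-12-17 + 5 days = 2024-12-22.
The last day of the consultation period: 2024-12-22 + 30 days = 2025-01-21.
Adding 45 calendar days to 2025-01-21 gives 2025-03-07, which is the date disbursement becomes effective.

2025-03-07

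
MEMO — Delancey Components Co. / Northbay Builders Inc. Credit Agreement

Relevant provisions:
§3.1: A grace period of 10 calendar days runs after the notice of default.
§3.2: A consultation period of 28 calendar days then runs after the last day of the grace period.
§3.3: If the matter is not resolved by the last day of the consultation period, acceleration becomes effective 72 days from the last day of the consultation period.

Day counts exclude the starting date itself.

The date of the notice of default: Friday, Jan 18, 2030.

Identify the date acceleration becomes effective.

May 8, 2030

Adding 10 calendar days to Jan 18, 2030 gives Jan 28, 2030, which is the last day of the grace period.
Adding 28 calendar days to Jan 28, 2030 gives Feb 25, 2030, which is the last day of the consultation period.
The date acceleration becomes effective: Feb 25, 2030 + 72 days = May 8, 2030.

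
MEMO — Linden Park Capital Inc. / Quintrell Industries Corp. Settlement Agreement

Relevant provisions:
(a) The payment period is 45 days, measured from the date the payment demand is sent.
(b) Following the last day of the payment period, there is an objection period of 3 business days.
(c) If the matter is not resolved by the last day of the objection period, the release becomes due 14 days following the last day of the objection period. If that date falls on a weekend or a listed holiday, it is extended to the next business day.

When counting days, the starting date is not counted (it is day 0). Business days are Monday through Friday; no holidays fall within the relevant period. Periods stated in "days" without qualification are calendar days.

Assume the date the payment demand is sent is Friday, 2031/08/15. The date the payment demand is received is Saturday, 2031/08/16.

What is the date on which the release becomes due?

2031/10/16

The last day of the payment period: 45 calendar days after 2031/08/15 is 2031/09/29.
The last day of the objection period: 3 business days after Monday, 2031/09/29, skipping weekends — Sep 30, Oct 1, Oct 2 — lands on Thursday, 2031/10/02.
Adding 14 calendar days to 2031/10/02 gives 2031/10/16, which is the date on which the release becomes due. 2031/10/16 is a Thursday, so no roll-forward applies.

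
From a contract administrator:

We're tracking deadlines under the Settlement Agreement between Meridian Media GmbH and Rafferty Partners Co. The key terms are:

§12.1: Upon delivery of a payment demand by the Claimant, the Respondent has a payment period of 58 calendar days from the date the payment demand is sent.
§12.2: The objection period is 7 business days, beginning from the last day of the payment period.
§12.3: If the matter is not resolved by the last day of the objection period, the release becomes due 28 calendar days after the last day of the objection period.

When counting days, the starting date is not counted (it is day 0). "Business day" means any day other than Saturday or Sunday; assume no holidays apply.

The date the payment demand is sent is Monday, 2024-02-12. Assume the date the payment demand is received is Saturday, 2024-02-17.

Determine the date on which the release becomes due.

The last day of the payment period: 2024-02-12 + 58 days = 2024-04-10.
The last day of the objection period: counting 7 business days from Wednesday, 2024-04-10 (Apr 11, Apr 12, Apr 15, Apr 16, Apr 17, Apr 18, Apr 19, skipping weekends) reaches Friday, 2024-04-19.
The date on which the release becomes due: 2024-04-19 + 28 days = 2024-05-17.

2024-05-17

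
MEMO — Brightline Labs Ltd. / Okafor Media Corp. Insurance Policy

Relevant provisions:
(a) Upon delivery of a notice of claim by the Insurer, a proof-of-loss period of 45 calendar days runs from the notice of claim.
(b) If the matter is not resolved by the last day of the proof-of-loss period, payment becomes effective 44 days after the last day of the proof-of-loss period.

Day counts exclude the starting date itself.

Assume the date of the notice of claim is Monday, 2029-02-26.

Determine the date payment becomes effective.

2029-05-26

The last day of the proof-of-loss period: 45 calendar days after 2029-02-26 is 2029-04-12.
Adding 44 calendar days to 2029-04-12 gives 2029-05-26, which is the date payment becomes effective.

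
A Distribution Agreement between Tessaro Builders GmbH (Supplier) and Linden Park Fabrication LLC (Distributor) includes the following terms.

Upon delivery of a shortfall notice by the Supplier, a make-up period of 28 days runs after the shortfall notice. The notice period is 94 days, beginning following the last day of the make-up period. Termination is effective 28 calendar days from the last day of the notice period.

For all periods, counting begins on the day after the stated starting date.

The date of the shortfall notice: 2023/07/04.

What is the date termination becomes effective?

2023/12/01

The last day of the make-up period: 28 calendar days after 2023/07/04 is 2023/08/01.
The last day of the notice period: 94 calendar days after 2023/08/01 is 2023/11/03.
The date termination becomes effective: 28 calendar days after 2023/11/03 is 2023/12/01.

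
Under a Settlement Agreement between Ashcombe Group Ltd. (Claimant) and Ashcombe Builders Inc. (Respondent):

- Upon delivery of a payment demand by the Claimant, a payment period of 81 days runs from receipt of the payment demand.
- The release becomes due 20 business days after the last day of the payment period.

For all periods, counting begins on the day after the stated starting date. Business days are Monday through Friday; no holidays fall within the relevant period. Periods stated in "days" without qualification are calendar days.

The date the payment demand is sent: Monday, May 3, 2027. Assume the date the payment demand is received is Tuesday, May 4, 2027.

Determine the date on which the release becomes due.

The last day of the payment period: May 4, 2027 + 81 days = July 24, 2027.
From Saturday, July 24, 2027, 20 business days (Jul 26, Jul 27, Jul 28, Jul 29, …, Aug 18, Aug 19, Aug 20, skipping weekends) brings us to Friday, August 20, 2027, which is the date on which the release becomes due.

August 20, 2027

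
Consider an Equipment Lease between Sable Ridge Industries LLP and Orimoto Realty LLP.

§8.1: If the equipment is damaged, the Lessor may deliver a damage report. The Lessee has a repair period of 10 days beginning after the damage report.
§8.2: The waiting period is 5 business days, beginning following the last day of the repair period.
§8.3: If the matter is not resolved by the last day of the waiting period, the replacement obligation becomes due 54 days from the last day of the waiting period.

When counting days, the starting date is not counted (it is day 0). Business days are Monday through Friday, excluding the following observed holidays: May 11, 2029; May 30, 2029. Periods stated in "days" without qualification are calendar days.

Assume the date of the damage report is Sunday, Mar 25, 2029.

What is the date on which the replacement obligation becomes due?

The last day of the repair period: 10 calendar days after Mar 25, 2029 is Apr 4, 2029.
The last day of the waiting period: counting 5 business days from Wednesday, Apr 4, 2029 (Apr 5, Apr 6, Apr 9, Apr 10, Apr 11, skipping weekends) reaches Wednesday, Apr 11, 2029.
The date on which the replacement obligation becomes due: Apr 11, 2029 + 54 days = Jun 4, 2029.

Jun 4, 2029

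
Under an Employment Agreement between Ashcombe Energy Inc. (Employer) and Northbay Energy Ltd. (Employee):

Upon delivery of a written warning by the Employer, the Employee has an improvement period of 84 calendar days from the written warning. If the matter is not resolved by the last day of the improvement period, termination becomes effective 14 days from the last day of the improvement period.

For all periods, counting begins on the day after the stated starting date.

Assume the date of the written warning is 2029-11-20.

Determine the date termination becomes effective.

2030-02-26

The last day of the improvement period: 2029-11-20 + 84 days = 2030-02-12.
Adding 14 calendar days to 2030-02-12 gives 2030-02-26, which is the date termination becomes effective.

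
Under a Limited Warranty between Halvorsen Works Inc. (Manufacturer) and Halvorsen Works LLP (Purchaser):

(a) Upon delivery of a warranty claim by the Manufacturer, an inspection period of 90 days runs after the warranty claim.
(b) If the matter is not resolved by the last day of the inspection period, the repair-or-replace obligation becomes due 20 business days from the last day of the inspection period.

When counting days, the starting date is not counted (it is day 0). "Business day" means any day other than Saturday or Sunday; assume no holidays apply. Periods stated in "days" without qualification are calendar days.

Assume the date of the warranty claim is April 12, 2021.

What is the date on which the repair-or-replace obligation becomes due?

August 6, 2021

The last day of the inspection period: 90 calendar days after April 12, 2021 is July 11, 2021.
The date on which the repair-or-replace obligation becomes due: 20 business days after Sunday, July 11, 2021, skipping weekends — Jul 12, Jul 13, Jul 14, Jul 15, …, Aug 4, Aug 5, Aug 6 — lands on Friday, August 6, 2021.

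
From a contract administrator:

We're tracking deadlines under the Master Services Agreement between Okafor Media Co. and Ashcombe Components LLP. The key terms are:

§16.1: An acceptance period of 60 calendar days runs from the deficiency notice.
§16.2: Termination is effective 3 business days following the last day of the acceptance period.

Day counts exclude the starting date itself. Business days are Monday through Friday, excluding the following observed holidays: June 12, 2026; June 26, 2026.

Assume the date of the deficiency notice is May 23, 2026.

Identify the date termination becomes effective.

July 27, 2026

Adding 60 calendar days to May 23, 2026 gives July 22, 2026, which is the last day of the acceptance period.
The date termination becomes effective: 3 business days after Wednesday, July 22, 2026, skipping weekends — Jul 23, Jul 24, Jul 27 — lands on Monday, July 27, 2026.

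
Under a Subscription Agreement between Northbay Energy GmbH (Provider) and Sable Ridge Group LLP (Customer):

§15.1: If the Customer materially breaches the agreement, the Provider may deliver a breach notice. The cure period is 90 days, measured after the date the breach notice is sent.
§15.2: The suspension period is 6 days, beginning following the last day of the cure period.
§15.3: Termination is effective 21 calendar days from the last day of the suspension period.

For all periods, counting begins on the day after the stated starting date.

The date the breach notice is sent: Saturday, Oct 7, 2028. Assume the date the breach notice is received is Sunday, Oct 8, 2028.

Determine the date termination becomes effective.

Feb 1, 2029

Adding 90 calendar days to Oct 7, 2028 gives Jan 5, 2029, which is the last day of the cure period.
The last day of the suspension period: Jan 5, 2029 + 6 days = Jan 11, 2029.
The date termination becomes effective: Jan 11, 2029 + 21 days = Feb 1, 2029.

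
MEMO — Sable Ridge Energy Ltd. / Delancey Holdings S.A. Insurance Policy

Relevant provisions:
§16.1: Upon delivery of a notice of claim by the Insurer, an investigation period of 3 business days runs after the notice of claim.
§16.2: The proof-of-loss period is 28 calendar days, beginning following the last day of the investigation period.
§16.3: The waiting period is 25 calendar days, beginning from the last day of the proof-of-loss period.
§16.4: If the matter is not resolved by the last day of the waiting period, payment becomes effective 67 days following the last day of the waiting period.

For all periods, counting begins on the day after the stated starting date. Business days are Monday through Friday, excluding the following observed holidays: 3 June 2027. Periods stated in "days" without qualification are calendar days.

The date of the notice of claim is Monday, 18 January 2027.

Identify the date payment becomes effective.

The last day of the investigation period: counting 3 business days from Monday, 18 January 2027 (Jan 19, Jan 20, Jan 21, skipping weekends) reaches Thursday, 21 January 2027.
Adding 28 calendar days to 21 January 2027 gives 18 February 2027, which is the last day of the proof-of-loss period.
Adding 25 calendar days to 18 February 2027 gives 15 March 2027, which is the last day of the waiting period.
The date payment becomes effective: 15 March 2027 + 67 days = 21 May 2027.

21 May 2027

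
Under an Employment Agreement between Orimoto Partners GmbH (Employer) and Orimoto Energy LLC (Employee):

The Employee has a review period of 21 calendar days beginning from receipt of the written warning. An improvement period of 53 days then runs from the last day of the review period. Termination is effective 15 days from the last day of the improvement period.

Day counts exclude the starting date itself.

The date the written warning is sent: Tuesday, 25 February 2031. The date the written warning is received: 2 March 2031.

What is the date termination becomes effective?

30 May 2031

The last day of the review period: 2 March 2031 + 21 days = 23 March 2031.
Adding 53 calendar days to 23 March 2031 gives 15 May 2031, which is the last day of the improvement period.
Adding 15 calendar days to 15 May 2031 gives 30 May 2031, which is the date termination becomes effective.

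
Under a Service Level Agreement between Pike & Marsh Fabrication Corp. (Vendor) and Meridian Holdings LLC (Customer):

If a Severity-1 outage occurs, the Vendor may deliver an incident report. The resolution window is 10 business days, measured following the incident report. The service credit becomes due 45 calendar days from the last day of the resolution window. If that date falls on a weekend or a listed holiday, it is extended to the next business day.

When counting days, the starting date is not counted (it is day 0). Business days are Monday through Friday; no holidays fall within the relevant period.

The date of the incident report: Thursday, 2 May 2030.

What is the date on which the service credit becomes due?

The last day of the resolution window: counting 10 business days from Thursday, 2 May 2030 (May 3, May 6, May 7, May 8, May 9, May 10, May 13, May 14, May 15, May 16, skipping weekends) reaches Thursday, 16 May 2030.
The date on which the service credit becomes due: 16 May 2030 + 45 days = 30 June 2030. That falls on a Sunday, so it rolls to the next business day, Monday, 1 July 2030.

1 July 2030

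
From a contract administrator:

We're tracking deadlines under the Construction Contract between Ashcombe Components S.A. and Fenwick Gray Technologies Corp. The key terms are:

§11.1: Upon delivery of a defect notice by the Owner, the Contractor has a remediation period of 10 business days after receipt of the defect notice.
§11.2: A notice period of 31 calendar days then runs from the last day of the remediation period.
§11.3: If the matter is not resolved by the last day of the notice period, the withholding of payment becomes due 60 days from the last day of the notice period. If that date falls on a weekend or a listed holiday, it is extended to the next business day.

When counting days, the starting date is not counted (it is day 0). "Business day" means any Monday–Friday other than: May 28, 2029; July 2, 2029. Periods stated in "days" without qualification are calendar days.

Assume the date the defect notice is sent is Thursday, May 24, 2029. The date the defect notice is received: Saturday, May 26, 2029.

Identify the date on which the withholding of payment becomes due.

From Saturday, May 26, 2029, 10 business days (May 29, May 30, May 31, Jun 1, Jun 4, Jun 5, Jun 6, Jun 7, Jun 8, Jun 11, skipping weekends and the listed holiday on May 28) brings us to Monday, June 11, 2029, which is the last day of the remediation period.
Adding 31 calendar days to June 11, 2029 gives July 12, 2029, which is the last day of the notice period.
The date on which the withholding of payment becomes due: July 12, 2029 + 60 days = September 10, 2029. September 10, 2029 is a Monday and is not a listed holiday, so no roll-forward applies.

September 10, 2029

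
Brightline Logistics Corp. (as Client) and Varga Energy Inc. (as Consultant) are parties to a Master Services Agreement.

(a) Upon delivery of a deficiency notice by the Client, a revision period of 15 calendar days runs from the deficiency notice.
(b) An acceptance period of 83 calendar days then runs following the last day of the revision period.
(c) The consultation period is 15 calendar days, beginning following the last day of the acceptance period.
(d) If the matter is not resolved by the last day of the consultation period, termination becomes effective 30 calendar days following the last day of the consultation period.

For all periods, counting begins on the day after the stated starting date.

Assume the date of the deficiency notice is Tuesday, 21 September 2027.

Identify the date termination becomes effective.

11 February 2028

The last day of the revision period: 21 September 2027 + 15 days = 6 October 2027.
The last day of the acceptance period: 83 calendar days after 6 October 2027 is 28 December 2027.
Adding 15 calendar days to 28 December 2027 gives 12 January 2028, which is the last day of the consultation period.
Adding 30 calendar days to 12 January 2028 gives 11 February 2028, which is the date termination becomes effective.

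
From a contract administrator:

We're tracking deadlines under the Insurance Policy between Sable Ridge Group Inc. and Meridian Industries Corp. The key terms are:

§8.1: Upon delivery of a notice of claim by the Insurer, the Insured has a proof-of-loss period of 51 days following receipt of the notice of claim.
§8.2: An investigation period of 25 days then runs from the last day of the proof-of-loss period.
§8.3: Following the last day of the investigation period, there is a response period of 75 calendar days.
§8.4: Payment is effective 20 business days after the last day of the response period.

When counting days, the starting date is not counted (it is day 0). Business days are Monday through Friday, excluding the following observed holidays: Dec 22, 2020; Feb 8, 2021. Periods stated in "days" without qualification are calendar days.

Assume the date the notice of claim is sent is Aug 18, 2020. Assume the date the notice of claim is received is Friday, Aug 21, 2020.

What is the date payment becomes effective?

Feb 17, 2021

The last day of the proof-of-loss period: Aug 21, 2020 + 51 days = Oct 11, 2020.
The last day of the investigation period: 25 calendar days after Oct 11, 2020 is Nov 5, 2020.
Adding 75 calendar days to Nov 5, 2020 gives Jan 19, 2021, which is the last day of the response period.
The date payment becomes effective: 20 business days after Tuesday, Jan 19, 2021, skipping weekends and the listed holiday on Feb 8 — Jan 20, Jan 21, Jan 22, Jan 25, …, Feb 15, Feb 16, Feb 17 — lands on Wednesday, Feb 17, 2021.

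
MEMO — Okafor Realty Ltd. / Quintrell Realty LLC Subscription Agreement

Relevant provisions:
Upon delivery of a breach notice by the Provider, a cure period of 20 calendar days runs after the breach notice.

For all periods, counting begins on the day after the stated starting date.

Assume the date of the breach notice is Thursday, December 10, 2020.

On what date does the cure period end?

The last day of the cure period: December 10, 2020 + 20 days = December 30, 2020.

December 30, 2020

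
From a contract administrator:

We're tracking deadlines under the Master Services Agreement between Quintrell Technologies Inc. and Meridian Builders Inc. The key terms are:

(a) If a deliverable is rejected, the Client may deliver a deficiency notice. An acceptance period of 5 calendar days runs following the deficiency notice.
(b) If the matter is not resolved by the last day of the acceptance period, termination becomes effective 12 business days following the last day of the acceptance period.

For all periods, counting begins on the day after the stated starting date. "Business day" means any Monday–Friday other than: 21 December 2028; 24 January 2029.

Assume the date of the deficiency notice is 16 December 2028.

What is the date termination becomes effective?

Adding 5 calendar days to 16 December 2028 gives 21 December 2028, which is the last day of the acceptance period.
From Thursday, 21 December 2028, 12 business days (Dec 22, Dec 25, Dec 26, Dec 27, …, Jan 4, Jan 5, Jan 8, skipping weekends) brings us to Monday, 8 January 2029, which is the date termination becomes effective.

8 January 2029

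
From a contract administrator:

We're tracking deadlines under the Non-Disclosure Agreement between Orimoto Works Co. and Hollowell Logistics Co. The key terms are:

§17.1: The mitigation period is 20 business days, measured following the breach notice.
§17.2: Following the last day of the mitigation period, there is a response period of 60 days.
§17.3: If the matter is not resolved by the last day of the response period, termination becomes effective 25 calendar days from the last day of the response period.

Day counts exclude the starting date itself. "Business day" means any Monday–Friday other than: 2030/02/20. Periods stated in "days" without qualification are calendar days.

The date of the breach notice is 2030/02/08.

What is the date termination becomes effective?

2030/06/04

The last day of the mitigation period: counting 20 business days from Friday, 2030/02/08 (Feb 11, Feb 12, Feb 13, Feb 14, …, Mar 7, Mar 8, Mar 11, skipping weekends and the listed holiday on Feb 20) reaches Monday, 2030/03/11.
The last day of the response period: 2030/03/11 + 60 days = 2030/05/10.
Adding 25 calendar days to 2030/05/10 gives 2030/06/04, which is the date termination becomes effective.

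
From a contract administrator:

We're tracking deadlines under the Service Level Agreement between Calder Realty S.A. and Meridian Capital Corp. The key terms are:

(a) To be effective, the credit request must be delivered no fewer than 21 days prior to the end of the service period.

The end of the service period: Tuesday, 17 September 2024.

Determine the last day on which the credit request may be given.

27 August 2024

17 September 2024 minus 21 days is 27 August 2024.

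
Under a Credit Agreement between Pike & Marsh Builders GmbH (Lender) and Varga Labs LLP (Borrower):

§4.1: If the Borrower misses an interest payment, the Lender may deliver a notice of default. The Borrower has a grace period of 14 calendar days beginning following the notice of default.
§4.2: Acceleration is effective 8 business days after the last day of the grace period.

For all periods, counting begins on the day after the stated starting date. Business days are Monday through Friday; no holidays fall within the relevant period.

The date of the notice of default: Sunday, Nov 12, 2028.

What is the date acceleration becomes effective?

Dec 6, 2028

The last day of the grace period: 14 calendar days after Nov 12, 2028 is Nov 26, 2028.
The date acceleration becomes effective: 8 business days after Sunday, Nov 26, 2028, skipping weekends — Nov 27, Nov 28, Nov 29, Nov 30, Dec 1, Dec 4, Dec 5, Dec 6 — lands on Wednesday, Dec 6, 2028.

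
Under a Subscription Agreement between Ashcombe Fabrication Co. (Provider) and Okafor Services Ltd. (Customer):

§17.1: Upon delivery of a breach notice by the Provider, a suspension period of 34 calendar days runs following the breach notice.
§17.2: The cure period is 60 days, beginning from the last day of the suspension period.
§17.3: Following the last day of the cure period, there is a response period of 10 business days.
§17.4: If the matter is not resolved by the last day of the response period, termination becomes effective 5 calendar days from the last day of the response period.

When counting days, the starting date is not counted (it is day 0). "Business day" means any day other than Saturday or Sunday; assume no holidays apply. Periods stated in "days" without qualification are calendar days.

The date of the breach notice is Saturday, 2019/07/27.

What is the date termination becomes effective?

2019/11/17

Adding 34 calendar days to 2019/07/27 gives 2019/08/30, which is the last day of the suspension period.
The last day of the cure period: 2019/08/30 + 60 days = 2019/10/29.
The last day of the response period: counting 10 business days from Tuesday, 2019/10/29 (Oct 30, Oct 31, Nov 1, Nov 4, Nov 5, Nov 6, Nov 7, Nov 8, Nov 11, Nov 12, skipping weekends) reaches Tuesday, 2019/11/12.
Adding 5 calendar days to 2019/11/12 gives 2019/11/17, which is the date termination becomes effective.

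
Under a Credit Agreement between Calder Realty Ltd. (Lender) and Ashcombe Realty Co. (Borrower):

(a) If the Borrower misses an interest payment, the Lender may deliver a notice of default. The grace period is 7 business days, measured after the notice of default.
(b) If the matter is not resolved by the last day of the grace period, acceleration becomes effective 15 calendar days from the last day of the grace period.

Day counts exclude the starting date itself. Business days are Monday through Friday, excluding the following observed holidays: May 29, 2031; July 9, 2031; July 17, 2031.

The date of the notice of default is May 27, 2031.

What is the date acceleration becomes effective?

The last day of the grace period: 7 business days after Tuesday, May 27, 2031, skipping weekends and the listed holiday on May 29 — May 28, May 30, Jun 2, Jun 3, Jun 4, Jun 5, Jun 6 — lands on Friday, June 6, 2031.
The date acceleration becomes effective: 15 calendar days after June 6, 2031 is June 21, 2031.

June 21, 2031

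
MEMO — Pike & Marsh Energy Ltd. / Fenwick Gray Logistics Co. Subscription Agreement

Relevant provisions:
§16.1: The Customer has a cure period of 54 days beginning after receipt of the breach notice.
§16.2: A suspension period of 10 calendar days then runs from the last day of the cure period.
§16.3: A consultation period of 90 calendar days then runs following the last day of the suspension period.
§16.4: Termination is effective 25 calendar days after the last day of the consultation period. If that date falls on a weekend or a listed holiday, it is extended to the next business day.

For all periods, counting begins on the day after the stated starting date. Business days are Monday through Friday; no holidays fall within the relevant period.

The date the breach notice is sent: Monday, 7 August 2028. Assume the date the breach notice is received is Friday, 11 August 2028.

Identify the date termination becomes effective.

6 February 2029

Adding 54 calendar days to 11 August 2028 gives 4 October 2028, which is the last day of the cure period.
The last day of the suspension period: 4 October 2028 + 10 days = 14 October 2028.
The last day of the consultation period: 90 calendar days after 14 October 2028 is 12 January 2029.
The date termination becomes effective: 12 January 2029 + 25 days = 6 February 2029. 6 February 2029 is a Tuesday, so no roll-forward applies.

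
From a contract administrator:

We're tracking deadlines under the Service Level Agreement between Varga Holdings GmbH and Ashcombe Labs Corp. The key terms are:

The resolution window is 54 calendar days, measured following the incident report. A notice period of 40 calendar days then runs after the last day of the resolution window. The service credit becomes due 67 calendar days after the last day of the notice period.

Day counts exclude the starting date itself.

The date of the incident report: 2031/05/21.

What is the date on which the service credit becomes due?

The last day of the resolution window: 54 calendar days after 2031/05/21 is 2031/07/14.
Adding 40 calendar days to 2031/07/14 gives 2031/08/23, which is the last day of the notice period.
The date on which the service credit becomes due: 67 calendar days after 2031/08/23 is 2031/10/29.

2031/10/29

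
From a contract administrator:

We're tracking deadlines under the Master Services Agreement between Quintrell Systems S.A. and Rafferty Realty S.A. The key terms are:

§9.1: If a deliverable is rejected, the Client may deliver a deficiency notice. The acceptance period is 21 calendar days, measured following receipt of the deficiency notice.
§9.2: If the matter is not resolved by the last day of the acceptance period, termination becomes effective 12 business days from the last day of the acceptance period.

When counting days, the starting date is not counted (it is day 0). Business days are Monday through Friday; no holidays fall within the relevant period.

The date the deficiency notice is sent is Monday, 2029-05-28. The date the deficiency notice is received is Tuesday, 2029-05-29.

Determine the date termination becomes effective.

2029-07-05

Adding 21 calendar days to 2029-05-29 gives 2029-06-19, which is the last day of the acceptance period.
The date termination becomes effective: 12 business days after Tuesday, 2029-06-19, skipping weekends — Jun 20, Jun 21, Jun 22, Jun 25, …, Jul 3, Jul 4, Jul 5 — lands on Thursday, 2029-07-05.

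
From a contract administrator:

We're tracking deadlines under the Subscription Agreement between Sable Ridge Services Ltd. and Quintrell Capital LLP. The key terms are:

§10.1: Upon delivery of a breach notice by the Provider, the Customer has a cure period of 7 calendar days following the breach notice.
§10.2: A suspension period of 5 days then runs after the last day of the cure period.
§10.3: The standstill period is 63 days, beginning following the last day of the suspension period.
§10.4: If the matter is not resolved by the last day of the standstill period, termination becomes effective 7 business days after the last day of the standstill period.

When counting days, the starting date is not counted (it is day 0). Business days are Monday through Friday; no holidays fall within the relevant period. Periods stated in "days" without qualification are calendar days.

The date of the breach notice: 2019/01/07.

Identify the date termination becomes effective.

2019/04/02

The last day of the cure period: 2019/01/07 + 7 days = 2019/01/14.
The last day of the suspension period: 2019/01/14 + 5 days = 2019/01/19.
The last day of the standstill period: 2019/01/19 + 63 days = 2019/03/23.
From Saturday, 2019/03/23, 7 business days (Mar 25, Mar 26, Mar 27, Mar 28, Mar 29, Apr 1, Apr 2, skipping weekends) brings us to Tuesday, 2019/04/02, which is the date termination becomes effective.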